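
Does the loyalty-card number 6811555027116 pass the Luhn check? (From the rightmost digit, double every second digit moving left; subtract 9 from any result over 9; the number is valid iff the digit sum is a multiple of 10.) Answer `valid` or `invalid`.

From the right, keep odd positions and double even positions (subtract 9 from any doubled value over 9):
  doubled (positions 2,4,...): 2 5 0 1 2 7 → sum 17
  kept (positions 1,3,...): 6 1 2 5 5 1 6 → sum 26
Total = 43.
43 mod 10 = 3, so the number is invalid.

invalid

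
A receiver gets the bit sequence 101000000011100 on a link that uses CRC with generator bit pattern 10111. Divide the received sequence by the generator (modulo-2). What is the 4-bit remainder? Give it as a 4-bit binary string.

Modulo-2 division of 101000000011100 by 10111:
  pos 0: 10100 XOR 10111 = 00011
  pos 3: 11000 XOR 10111 = 01111
  pos 4: 11110 XOR 10111 = 01001
  pos 5: 10010 XOR 10111 = 00101
  pos 7: 10111 XOR 10111 = 00000
Remainder = 0100 (nonzero — an error is detected).

0100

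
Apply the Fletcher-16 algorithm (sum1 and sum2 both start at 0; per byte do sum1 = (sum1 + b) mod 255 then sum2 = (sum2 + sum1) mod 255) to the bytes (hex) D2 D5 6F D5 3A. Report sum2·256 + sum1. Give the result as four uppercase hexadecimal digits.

Running sums (mod 255):
  after byte 0 (D2): sum1=210, sum2=210
  after byte 1 (D5): sum1=168, sum2=123
  after byte 2 (6F): sum1=24, sum2=147
  after byte 3 (D5): sum1=237, sum2=129
  after byte 4 (3A): sum1=40, sum2=169
Checksum = sum2·256 + sum1 = 169·256 + 40 = 43304 = 0xA928.

A928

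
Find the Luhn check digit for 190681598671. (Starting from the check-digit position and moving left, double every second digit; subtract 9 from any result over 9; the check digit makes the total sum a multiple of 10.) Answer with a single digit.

3

Partial digits right→left: 1 7 6 8 9 5 1 8 6 0 9 1
Double every second digit counting from the check-digit position (so the 1st, 3rd, 5th, ... of the partial from the right).
  doubled (with −9 where >9): 2 3 9 2 3 9 → sum 28
  kept as-is: 7 8 5 8 0 1 → sum 29
Total = 28 + 29 = 57.
Check digit = (10 − (57 mod 10)) mod 10 = 3.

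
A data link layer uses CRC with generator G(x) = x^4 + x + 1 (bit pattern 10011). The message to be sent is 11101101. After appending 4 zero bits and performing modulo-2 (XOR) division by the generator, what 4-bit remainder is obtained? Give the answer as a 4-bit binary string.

0111

Append 4 zeros: 111011010000. Divide by 10011 (XOR where the leading bit is 1):
  pos 0: 11101 XOR 10011 = 01110
  pos 1: 11101 XOR 10011 = 01110
  pos 2: 11100 XOR 10011 = 01111
  pos 3: 11111 XOR 10011 = 01100
  pos 4: 11000 XOR 10011 = 01011
  pos 5: 10110 XOR 10011 = 00101
  pos 7: 10100 XOR 10011 = 00111
Remainder (last 4 bits) = 0111. This is the CRC / FCS.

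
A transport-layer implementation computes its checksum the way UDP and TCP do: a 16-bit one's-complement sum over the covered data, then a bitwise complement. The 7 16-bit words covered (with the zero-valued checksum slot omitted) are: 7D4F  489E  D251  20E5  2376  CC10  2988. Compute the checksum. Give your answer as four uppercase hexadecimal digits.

2DCC

One's-complement addition (fold any carry out of bit 15 back into bit 0):
  0x7D4F + 0x489E = 0x0C5ED
  0xC5ED + 0xD251 = 0x1983E → wrap carry → 0x983F
  0x983F + 0x20E5 = 0x0B924
  0xB924 + 0x2376 = 0x0DC9A
  0xDC9A + 0xCC10 = 0x1A8AA → wrap carry → 0xA8AB
  0xA8AB + 0x2988 = 0x0D233
One's-complement sum = 0xD233.
Checksum = ~0xD233 & 0xFFFF = 0x2DCC.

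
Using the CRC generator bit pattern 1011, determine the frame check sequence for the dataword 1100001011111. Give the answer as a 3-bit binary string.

Append 3 zeros: 1100001011111000. Divide by 1011 (XOR where the leading bit is 1):
  pos 0: 1100 XOR 1011 = 0111
  pos 1: 1110 XOR 1011 = 0101
  pos 2: 1010 XOR 1011 = 0001
  pos 5: 1101 XOR 1011 = 0110
  pos 6: 1101 XOR 1011 = 0110
  pos 7: 1101 XOR 1011 = 0110
  pos 8: 1101 XOR 1011 = 0110
  pos 9: 1101 XOR 1011 = 0110
  pos 10: 1100 XOR 1011 = 0111
  pos 11: 1110 XOR 1011 = 0101
  pos 12: 1010 XOR 1011 = 0001
Remainder (last 3 bits) = 001. This is the CRC / FCS.

001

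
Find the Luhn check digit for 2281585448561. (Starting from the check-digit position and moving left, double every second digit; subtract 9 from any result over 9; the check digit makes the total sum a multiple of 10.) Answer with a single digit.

Partial digits right→left: 1 6 5 8 4 4 5 8 5 1 8 2 2
Double every second digit counting from the check-digit position (so the 1st, 3rd, 5th, ... of the partial from the right).
  doubled (with −9 where >9): 2 1 8 1 1 7 4 → sum 24
  kept as-is: 6 8 4 8 1 2 → sum 29
Total = 24 + 29 = 53.
Check digit = (10 − (53 mod 10)) mod 10 = 7.

7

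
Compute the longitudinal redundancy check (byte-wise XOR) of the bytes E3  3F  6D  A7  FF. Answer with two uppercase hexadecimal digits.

XOR the bytes together:
  start with 0xE3
  0xE3 ⊕ 0x3F = 0xDC
  0xDC ⊕ 0x6D = 0xB1
  0xB1 ⊕ 0xA7 = 0x16
  0x16 ⊕ 0xFF = 0xE9

E9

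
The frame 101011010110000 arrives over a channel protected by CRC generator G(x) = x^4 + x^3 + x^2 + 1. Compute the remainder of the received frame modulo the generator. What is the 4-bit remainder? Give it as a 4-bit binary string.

0001

Modulo-2 division of 101011010110000 by 11101:
  pos 0: 10101 XOR 11101 = 01000
  pos 1: 10001 XOR 11101 = 01100
  pos 2: 11000 XOR 11101 = 00101
  pos 4: 10110 XOR 11101 = 01011
  pos 5: 10111 XOR 11101 = 01010
  pos 6: 10101 XOR 11101 = 01000
  pos 7: 10000 XOR 11101 = 01101
  pos 8: 11010 XOR 11101 = 00111
  pos 10: 11100 XOR 11101 = 00001
Remainder = 0001 (nonzero — an error is detected).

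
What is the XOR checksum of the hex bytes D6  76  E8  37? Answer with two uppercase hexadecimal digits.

7F

XOR the bytes together:
  start with 0xD6
  0xD6 ⊕ 0x76 = 0xA0
  0xA0 ⊕ 0xE8 = 0x48
  0x48 ⊕ 0x37 = 0x7F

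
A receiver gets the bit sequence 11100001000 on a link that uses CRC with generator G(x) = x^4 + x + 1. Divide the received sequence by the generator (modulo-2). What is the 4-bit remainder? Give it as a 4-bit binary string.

0000

Modulo-2 division of 11100001000 by 10011:
  pos 0: 11100 XOR 10011 = 01111
  pos 1: 11110 XOR 10011 = 01101
  pos 2: 11010 XOR 10011 = 01001
  pos 3: 10011 XOR 10011 = 00000
Remainder = 0000 (zero — the frame passes the CRC check).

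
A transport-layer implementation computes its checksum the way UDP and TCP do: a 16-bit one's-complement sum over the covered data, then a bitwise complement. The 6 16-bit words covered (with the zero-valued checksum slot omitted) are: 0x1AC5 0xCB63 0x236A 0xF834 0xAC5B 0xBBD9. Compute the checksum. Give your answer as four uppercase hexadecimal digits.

9602

One's-complement addition (fold any carry out of bit 15 back into bit 0):
  0x1AC5 + 0xCB63 = 0x0E628
  0xE628 + 0x236A = 0x10992 → wrap carry → 0x0993
  0x0993 + 0xF834 = 0x101C7 → wrap carry → 0x01C8
  0x01C8 + 0xAC5B = 0x0AE23
  0xAE23 + 0xBBD9 = 0x169FC → wrap carry → 0x69FD
One's-complement sum = 0x69FD.
Checksum = ~0x69FD & 0xFFFF = 0x9602.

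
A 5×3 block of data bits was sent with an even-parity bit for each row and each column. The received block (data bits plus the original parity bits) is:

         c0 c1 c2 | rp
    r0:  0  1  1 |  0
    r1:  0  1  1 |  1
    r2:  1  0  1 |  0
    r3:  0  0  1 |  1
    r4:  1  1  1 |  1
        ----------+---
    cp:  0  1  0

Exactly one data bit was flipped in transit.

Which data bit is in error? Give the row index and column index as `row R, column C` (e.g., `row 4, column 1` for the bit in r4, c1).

Recompute each row's even parity and compare to rp:
  r0: data parity 0, sent rp 0 → ok
  r1: data parity 0, sent rp 1 → mismatch
  r2: data parity 0, sent rp 0 → ok
  r3: data parity 1, sent rp 1 → ok
  r4: data parity 1, sent rp 1 → ok
Recompute each column's even parity and compare to cp:
  c0: data parity 0, sent cp 0 → ok
  c1: data parity 1, sent cp 1 → ok
  c2: data parity 1, sent cp 0 → mismatch
Exactly one row (r1) and one column (c2) fail → the flipped bit is at their intersection.

row 1, column 2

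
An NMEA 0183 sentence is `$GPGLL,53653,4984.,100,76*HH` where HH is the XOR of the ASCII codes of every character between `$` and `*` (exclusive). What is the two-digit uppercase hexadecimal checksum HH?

79

XOR the ASCII codes of the payload characters:
  'G' = 0x47 → acc = 0x47
  'P' = 0x50 → acc = 0x17
  'G' = 0x47 → acc = 0x50
  'L' = 0x4C → acc = 0x1C
  'L' = 0x4C → acc = 0x50
  ',' = 0x2C → acc = 0x7C
  '5' = 0x35 → acc = 0x49
  '3' = 0x33 → acc = 0x7A
  '6' = 0x36 → acc = 0x4C
  '5' = 0x35 → acc = 0x79
  '3' = 0x33 → acc = 0x4A
  ',' = 0x2C → acc = 0x66
  '4' = 0x34 → acc = 0x52
  '9' = 0x39 → acc = 0x6B
  '8' = 0x38 → acc = 0x53
  '4' = 0x34 → acc = 0x67
  '.' = 0x2E → acc = 0x49
  ',' = 0x2C → acc = 0x65
  '1' = 0x31 → acc = 0x54
  '0' = 0x30 → acc = 0x64
  '0' = 0x30 → acc = 0x54
  ',' = 0x2C → acc = 0x78
  '7' = 0x37 → acc = 0x4F
  '6' = 0x36 → acc = 0x79
Checksum = 0x79.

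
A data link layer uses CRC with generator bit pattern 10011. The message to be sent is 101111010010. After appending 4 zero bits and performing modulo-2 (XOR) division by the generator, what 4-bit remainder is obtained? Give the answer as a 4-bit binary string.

Append 4 zeros: 1011110100100000. Divide by 10011 (XOR where the leading bit is 1):
  pos 0: 10111 XOR 10011 = 00100
  pos 2: 10010 XOR 10011 = 00001
  pos 6: 11001 XOR 10011 = 01010
  pos 7: 10100 XOR 10011 = 00111
  pos 9: 11100 XOR 10011 = 01111
  pos 10: 11110 XOR 10011 = 01101
  pos 11: 11010 XOR 10011 = 01001
Remainder (last 4 bits) = 1001. This is the CRC / FCS.

1001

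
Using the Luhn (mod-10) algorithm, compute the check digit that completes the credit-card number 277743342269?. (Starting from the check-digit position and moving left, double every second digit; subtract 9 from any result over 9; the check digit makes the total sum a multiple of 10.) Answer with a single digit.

Partial digits right→left: 9 6 2 2 4 3 3 4 7 7 7 2
Double every second digit counting from the check-digit position (so the 1st, 3rd, 5th, ... of the partial from the right).
  doubled (with −9 where >9): 9 4 8 6 5 5 → sum 37
  kept as-is: 6 2 3 4 7 2 → sum 24
Total = 37 + 24 = 61.
Check digit = (10 − (61 mod 10)) mod 10 = 9.

9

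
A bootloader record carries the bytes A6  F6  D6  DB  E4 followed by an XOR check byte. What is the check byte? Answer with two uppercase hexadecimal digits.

XOR the bytes together:
  start with 0xA6
  0xA6 ⊕ 0xF6 = 0x50
  0x50 ⊕ 0xD6 = 0x86
  0x86 ⊕ 0xDB = 0x5D
  0x5D ⊕ 0xE4 = 0xB9

B9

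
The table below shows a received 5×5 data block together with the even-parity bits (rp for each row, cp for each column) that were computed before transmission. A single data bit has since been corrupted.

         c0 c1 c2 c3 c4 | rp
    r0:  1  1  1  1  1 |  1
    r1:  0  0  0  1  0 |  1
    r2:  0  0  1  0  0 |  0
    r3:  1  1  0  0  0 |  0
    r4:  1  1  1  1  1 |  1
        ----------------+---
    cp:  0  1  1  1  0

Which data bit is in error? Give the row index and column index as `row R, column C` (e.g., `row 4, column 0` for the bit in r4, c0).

Recompute each row's even parity and compare to rp:
  r0: data parity 1, sent rp 1 → ok
  r1: data parity 1, sent rp 1 → ok
  r2: data parity 1, sent rp 0 → mismatch
  r3: data parity 0, sent rp 0 → ok
  r4: data parity 1, sent rp 1 → ok
Recompute each column's even parity and compare to cp:
  c0: data parity 1, sent cp 0 → mismatch
  c1: data parity 1, sent cp 1 → ok
  c2: data parity 1, sent cp 1 → ok
  c3: data parity 1, sent cp 1 → ok
  c4: data parity 0, sent cp 0 → ok
Exactly one row (r2) and one column (c0) fail → the flipped bit is at their intersection.

row 2, column 0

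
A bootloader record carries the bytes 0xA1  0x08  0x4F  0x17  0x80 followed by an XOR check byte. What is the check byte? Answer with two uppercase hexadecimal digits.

71

XOR the bytes together:
  start with 0xA1
  0xA1 ⊕ 0x08 = 0xA9
  0xA9 ⊕ 0x4F = 0xE6
  0xE6 ⊕ 0x17 = 0xF1
  0xF1 ⊕ 0x80 = 0x71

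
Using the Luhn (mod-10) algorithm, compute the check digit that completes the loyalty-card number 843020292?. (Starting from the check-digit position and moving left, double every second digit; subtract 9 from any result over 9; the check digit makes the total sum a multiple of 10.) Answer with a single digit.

2

Partial digits right→left: 2 9 2 0 2 0 3 4 8
Double every second digit counting from the check-digit position (so the 1st, 3rd, 5th, ... of the partial from the right).
  doubled (with −9 where >9): 4 4 4 6 7 → sum 25
  kept as-is: 9 0 0 4 → sum 13
Total = 25 + 13 = 38.
Check digit = (10 − (38 mod 10)) mod 10 = 2.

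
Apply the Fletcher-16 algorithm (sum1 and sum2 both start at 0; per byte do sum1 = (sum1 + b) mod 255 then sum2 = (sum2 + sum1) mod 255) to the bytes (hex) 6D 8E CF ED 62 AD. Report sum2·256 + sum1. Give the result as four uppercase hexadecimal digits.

Running sums (mod 255):
  after byte 0 (6D): sum1=109, sum2=109
  after byte 1 (8E): sum1=251, sum2=105
  after byte 2 (CF): sum1=203, sum2=53
  after byte 3 (ED): sum1=185, sum2=238
  after byte 4 (62): sum1=28, sum2=11
  after byte 5 (AD): sum1=201, sum2=212
Checksum = sum2·256 + sum1 = 212·256 + 201 = 54473 = 0xD4C9.

D4C9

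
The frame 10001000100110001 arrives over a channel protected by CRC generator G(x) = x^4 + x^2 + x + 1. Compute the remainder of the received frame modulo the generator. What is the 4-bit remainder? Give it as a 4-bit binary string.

Modulo-2 division of 10001000100110001 by 10111:
  pos 0: 10001 XOR 10111 = 00110
  pos 2: 11000 XOR 10111 = 01111
  pos 3: 11110 XOR 10111 = 01001
  pos 4: 10011 XOR 10111 = 00100
  pos 6: 10000 XOR 10111 = 00111
  pos 8: 11111 XOR 10111 = 01000
  pos 9: 10000 XOR 10111 = 00111
  pos 11: 11100 XOR 10111 = 01011
  pos 12: 10111 XOR 10111 = 00000
Remainder = 0000 (zero — the frame passes the CRC check).

0000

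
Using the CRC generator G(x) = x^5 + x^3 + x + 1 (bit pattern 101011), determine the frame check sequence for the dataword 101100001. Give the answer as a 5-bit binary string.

Append 5 zeros: 10110000100000. Divide by 101011 (XOR where the leading bit is 1):
  pos 0: 101100 XOR 101011 = 000111
  pos 3: 111001 XOR 101011 = 010010
  pos 4: 100100 XOR 101011 = 001111
  pos 6: 111100 XOR 101011 = 010111
  pos 7: 101110 XOR 101011 = 000101
Remainder (last 5 bits) = 01010. This is the CRC / FCS.

01010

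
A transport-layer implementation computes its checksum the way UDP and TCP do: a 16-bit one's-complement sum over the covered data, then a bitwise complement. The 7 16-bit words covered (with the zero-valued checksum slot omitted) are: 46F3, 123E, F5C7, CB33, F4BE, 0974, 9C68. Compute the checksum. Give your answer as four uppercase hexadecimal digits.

One's-complement addition (fold any carry out of bit 15 back into bit 0):
  0x46F3 + 0x123E = 0x05931
  0x5931 + 0xF5C7 = 0x14EF8 → wrap carry → 0x4EF9
  0x4EF9 + 0xCB33 = 0x11A2C → wrap carry → 0x1A2D
  0x1A2D + 0xF4BE = 0x10EEB → wrap carry → 0x0EEC
  0x0EEC + 0x0974 = 0x01860
  0x1860 + 0x9C68 = 0x0B4C8
One's-complement sum = 0xB4C8.
Checksum = ~0xB4C8 & 0xFFFF = 0x4B37.

4B37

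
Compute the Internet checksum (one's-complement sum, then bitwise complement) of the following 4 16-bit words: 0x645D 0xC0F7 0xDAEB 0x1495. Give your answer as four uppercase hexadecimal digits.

One's-complement addition (fold any carry out of bit 15 back into bit 0):
  0x645D + 0xC0F7 = 0x12554 → wrap carry → 0x2555
  0x2555 + 0xDAEB = 0x10040 → wrap carry → 0x0041
  0x0041 + 0x1495 = 0x014D6
One's-complement sum = 0x14D6.
Checksum = ~0x14D6 & 0xFFFF = 0xEB29.

EB29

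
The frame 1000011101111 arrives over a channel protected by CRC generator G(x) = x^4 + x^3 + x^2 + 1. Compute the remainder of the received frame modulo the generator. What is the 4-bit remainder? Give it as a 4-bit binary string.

Modulo-2 division of 1000011101111 by 11101:
  pos 0: 10000 XOR 11101 = 01101
  pos 1: 11011 XOR 11101 = 00110
  pos 3: 11011 XOR 11101 = 00110
  pos 5: 11001 XOR 11101 = 00100
  pos 7: 10011 XOR 11101 = 01110
  pos 8: 11101 XOR 11101 = 00000
Remainder = 0000 (zero — the frame passes the CRC check).

0000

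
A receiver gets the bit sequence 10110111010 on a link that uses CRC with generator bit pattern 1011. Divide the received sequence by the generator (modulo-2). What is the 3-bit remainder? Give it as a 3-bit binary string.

Modulo-2 division of 10110111010 by 1011:
  pos 0: 1011 XOR 1011 = 0000
  pos 5: 1110 XOR 1011 = 0101
  pos 6: 1011 XOR 1011 = 0000
Remainder = 000 (zero — the frame passes the CRC check).

000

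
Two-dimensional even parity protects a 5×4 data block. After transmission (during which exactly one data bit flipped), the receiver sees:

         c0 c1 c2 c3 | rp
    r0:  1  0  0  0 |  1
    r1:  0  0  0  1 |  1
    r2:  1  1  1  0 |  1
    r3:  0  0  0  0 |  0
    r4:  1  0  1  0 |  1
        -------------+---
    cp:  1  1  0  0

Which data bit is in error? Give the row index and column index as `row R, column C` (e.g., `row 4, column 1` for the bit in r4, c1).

Recompute each row's even parity and compare to rp:
  r0: data parity 1, sent rp 1 → ok
  r1: data parity 1, sent rp 1 → ok
  r2: data parity 1, sent rp 1 → ok
  r3: data parity 0, sent rp 0 → ok
  r4: data parity 0, sent rp 1 → mismatch
Recompute each column's even parity and compare to cp:
  c0: data parity 1, sent cp 1 → ok
  c1: data parity 1, sent cp 1 → ok
  c2: data parity 0, sent cp 0 → ok
  c3: data parity 1, sent cp 0 → mismatch
Exactly one row (r4) and one column (c3) fail → the flipped bit is at their intersection.

row 4, column 3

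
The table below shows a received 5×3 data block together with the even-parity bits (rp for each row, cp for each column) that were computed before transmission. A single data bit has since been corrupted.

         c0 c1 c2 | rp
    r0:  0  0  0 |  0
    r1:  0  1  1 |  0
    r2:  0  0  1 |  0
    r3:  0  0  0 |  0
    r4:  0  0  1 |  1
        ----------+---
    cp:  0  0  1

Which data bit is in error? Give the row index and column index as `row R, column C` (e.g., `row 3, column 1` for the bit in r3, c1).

row 2, column 1

Recompute each row's even parity and compare to rp:
  r0: data parity 0, sent rp 0 → ok
  r1: data parity 0, sent rp 0 → ok
  r2: data parity 1, sent rp 0 → mismatch
  r3: data parity 0, sent rp 0 → ok
  r4: data parity 1, sent rp 1 → ok
Recompute each column's even parity and compare to cp:
  c0: data parity 0, sent cp 0 → ok
  c1: data parity 1, sent cp 0 → mismatch
  c2: data parity 1, sent cp 1 → ok
Exactly one row (r2) and one column (c1) fail → the flipped bit is at their intersection.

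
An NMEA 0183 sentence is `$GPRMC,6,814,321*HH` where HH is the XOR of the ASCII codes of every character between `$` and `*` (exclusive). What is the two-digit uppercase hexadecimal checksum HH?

5C

XOR the ASCII codes of the payload characters:
  'G' = 0x47 → acc = 0x47
  'P' = 0x50 → acc = 0x17
  'R' = 0x52 → acc = 0x45
  'M' = 0x4D → acc = 0x08
  'C' = 0x43 → acc = 0x4B
  ',' = 0x2C → acc = 0x67
  '6' = 0x36 → acc = 0x51
  ',' = 0x2C → acc = 0x7D
  '8' = 0x38 → acc = 0x45
  '1' = 0x31 → acc = 0x74
  '4' = 0x34 → acc = 0x40
  ',' = 0x2C → acc = 0x6C
  '3' = 0x33 → acc = 0x5F
  '2' = 0x32 → acc = 0x6D
  '1' = 0x31 → acc = 0x5C
Checksum = 0x5C.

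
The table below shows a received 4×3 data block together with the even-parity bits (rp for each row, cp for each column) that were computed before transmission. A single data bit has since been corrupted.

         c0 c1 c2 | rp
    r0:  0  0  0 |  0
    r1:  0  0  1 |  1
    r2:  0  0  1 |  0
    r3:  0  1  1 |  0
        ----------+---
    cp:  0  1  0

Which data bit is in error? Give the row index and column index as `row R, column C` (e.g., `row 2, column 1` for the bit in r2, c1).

row 2, column 2

Recompute each row's even parity and compare to rp:
  r0: data parity 0, sent rp 0 → ok
  r1: data parity 1, sent rp 1 → ok
  r2: data parity 1, sent rp 0 → mismatch
  r3: data parity 0, sent rp 0 → ok
Recompute each column's even parity and compare to cp:
  c0: data parity 0, sent cp 0 → ok
  c1: data parity 1, sent cp 1 → ok
  c2: data parity 1, sent cp 0 → mismatch
Exactly one row (r2) and one column (c2) fail → the flipped bit is at their intersection.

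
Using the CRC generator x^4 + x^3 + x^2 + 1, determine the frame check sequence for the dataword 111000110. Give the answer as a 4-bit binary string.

Append 4 zeros: 1110001100000. Divide by 11101 (XOR where the leading bit is 1):
  pos 0: 11100 XOR 11101 = 00001
  pos 4: 10110 XOR 11101 = 01011
  pos 5: 10110 XOR 11101 = 01011
  pos 6: 10110 XOR 11101 = 01011
  pos 7: 10110 XOR 11101 = 01011
  pos 8: 10110 XOR 11101 = 01011
Remainder (last 4 bits) = 1011. This is the CRC / FCS.

1011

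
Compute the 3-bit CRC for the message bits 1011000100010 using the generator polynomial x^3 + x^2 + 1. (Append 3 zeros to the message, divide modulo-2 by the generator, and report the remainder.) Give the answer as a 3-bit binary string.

Append 3 zeros: 1011000100010000. Divide by 1101 (XOR where the leading bit is 1):
  pos 0: 1011 XOR 1101 = 0110
  pos 1: 1100 XOR 1101 = 0001
  pos 4: 1001 XOR 1101 = 0100
  pos 5: 1000 XOR 1101 = 0101
  pos 6: 1010 XOR 1101 = 0111
  pos 7: 1110 XOR 1101 = 0011
  pos 9: 1110 XOR 1101 = 0011
  pos 11: 1100 XOR 1101 = 0001
Remainder (last 3 bits) = 010. This is the CRC / FCS.

010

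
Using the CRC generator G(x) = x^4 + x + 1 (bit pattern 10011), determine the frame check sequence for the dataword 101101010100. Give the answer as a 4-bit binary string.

1101

Append 4 zeros: 1011010101000000. Divide by 10011 (XOR where the leading bit is 1):
  pos 0: 10110 XOR 10011 = 00101
  pos 2: 10110 XOR 10011 = 00101
  pos 4: 10110 XOR 10011 = 00101
  pos 6: 10110 XOR 10011 = 00101
  pos 8: 10100 XOR 10011 = 00111
  pos 10: 11100 XOR 10011 = 01111
  pos 11: 11110 XOR 10011 = 01101
Remainder (last 4 bits) = 1101. This is the CRC / FCS.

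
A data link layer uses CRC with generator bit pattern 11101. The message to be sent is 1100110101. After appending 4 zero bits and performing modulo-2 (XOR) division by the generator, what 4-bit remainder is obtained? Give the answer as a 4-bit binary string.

1100

Append 4 zeros: 11001101010000. Divide by 11101 (XOR where the leading bit is 1):
  pos 0: 11001 XOR 11101 = 00100
  pos 2: 10010 XOR 11101 = 01111
  pos 3: 11111 XOR 11101 = 00010
  pos 6: 10010 XOR 11101 = 01111
  pos 7: 11110 XOR 11101 = 00011
Remainder (last 4 bits) = 1100. This is the CRC / FCS.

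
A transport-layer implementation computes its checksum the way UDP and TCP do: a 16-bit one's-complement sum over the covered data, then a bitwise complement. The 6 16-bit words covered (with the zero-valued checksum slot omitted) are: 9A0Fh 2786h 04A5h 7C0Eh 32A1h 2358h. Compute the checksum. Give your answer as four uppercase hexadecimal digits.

One's-complement addition (fold any carry out of bit 15 back into bit 0):
  0x9A0F + 0x2786 = 0x0C195
  0xC195 + 0x04A5 = 0x0C63A
  0xC63A + 0x7C0E = 0x14248 → wrap carry → 0x4249
  0x4249 + 0x32A1 = 0x074EA
  0x74EA + 0x2358 = 0x09842
One's-complement sum = 0x9842.
Checksum = ~0x9842 & 0xFFFF = 0x67BD.

67BD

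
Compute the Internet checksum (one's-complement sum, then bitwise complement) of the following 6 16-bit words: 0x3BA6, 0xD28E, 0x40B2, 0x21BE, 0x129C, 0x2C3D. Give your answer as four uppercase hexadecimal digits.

5081

One's-complement addition (fold any carry out of bit 15 back into bit 0):
  0x3BA6 + 0xD28E = 0x10E34 → wrap carry → 0x0E35
  0x0E35 + 0x40B2 = 0x04EE7
  0x4EE7 + 0x21BE = 0x070A5
  0x70A5 + 0x129C = 0x08341
  0x8341 + 0x2C3D = 0x0AF7E
One's-complement sum = 0xAF7E.
Checksum = ~0xAF7E & 0xFFFF = 0x5081.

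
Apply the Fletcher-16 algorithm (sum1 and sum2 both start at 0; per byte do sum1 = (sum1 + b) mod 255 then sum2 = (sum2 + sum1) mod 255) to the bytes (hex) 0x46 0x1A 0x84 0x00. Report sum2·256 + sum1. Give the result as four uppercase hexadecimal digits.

Running sums (mod 255):
  after byte 0 (0x46): sum1=70, sum2=70
  after byte 1 (0x1A): sum1=96, sum2=166
  after byte 2 (0x84): sum1=228, sum2=139
  after byte 3 (0x00): sum1=228, sum2=112
Checksum = sum2·256 + sum1 = 112·256 + 228 = 28900 = 0x70E4.

70E4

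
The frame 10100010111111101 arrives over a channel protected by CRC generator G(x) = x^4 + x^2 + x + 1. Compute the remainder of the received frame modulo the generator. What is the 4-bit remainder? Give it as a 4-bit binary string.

Modulo-2 division of 10100010111111101 by 10111:
  pos 0: 10100 XOR 10111 = 00011
  pos 3: 11010 XOR 10111 = 01101
  pos 4: 11011 XOR 10111 = 01100
  pos 5: 11001 XOR 10111 = 01110
  pos 6: 11101 XOR 10111 = 01010
  pos 7: 10101 XOR 10111 = 00010
  pos 10: 10111 XOR 10111 = 00000
Remainder = 0001 (nonzero — an error is detected).

0001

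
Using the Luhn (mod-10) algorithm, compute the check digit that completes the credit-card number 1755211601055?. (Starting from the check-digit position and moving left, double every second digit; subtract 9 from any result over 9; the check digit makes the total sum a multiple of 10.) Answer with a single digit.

Partial digits right→left: 5 5 0 1 0 6 1 1 2 5 5 7 1
Double every second digit counting from the check-digit position (so the 1st, 3rd, 5th, ... of the partial from the right).
  doubled (with −9 where >9): 1 0 0 2 4 1 2 → sum 10
  kept as-is: 5 1 6 1 5 7 → sum 25
Total = 10 + 25 = 35.
Check digit = (10 − (35 mod 10)) mod 10 = 5.

5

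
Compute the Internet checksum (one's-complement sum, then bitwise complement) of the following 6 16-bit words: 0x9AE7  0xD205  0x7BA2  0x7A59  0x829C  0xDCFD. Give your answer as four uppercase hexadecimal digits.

3D7C

One's-complement addition (fold any carry out of bit 15 back into bit 0):
  0x9AE7 + 0xD205 = 0x16CEC → wrap carry → 0x6CED
  0x6CED + 0x7BA2 = 0x0E88F
  0xE88F + 0x7A59 = 0x162E8 → wrap carry → 0x62E9
  0x62E9 + 0x829C = 0x0E585
  0xE585 + 0xDCFD = 0x1C282 → wrap carry → 0xC283
One's-complement sum = 0xC283.
Checksum = ~0xC283 & 0xFFFF = 0x3D7C.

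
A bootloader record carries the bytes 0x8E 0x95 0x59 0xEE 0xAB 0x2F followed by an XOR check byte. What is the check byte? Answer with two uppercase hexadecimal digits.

XOR the bytes together:
  start with 0x8E
  0x8E ⊕ 0x95 = 0x1B
  0x1B ⊕ 0x59 = 0x42
  0x42 ⊕ 0xEE = 0xAC
  0xAC ⊕ 0xAB = 0x07
  0x07 ⊕ 0x2F = 0x28

28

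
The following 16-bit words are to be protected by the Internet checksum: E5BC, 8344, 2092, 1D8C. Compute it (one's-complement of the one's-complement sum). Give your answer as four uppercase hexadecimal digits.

58E0

One's-complement addition (fold any carry out of bit 15 back into bit 0):
  0xE5BC + 0x8344 = 0x16900 → wrap carry → 0x6901
  0x6901 + 0x2092 = 0x08993
  0x8993 + 0x1D8C = 0x0A71F
One's-complement sum = 0xA71F.
Checksum = ~0xA71F & 0xFFFF = 0x58E0.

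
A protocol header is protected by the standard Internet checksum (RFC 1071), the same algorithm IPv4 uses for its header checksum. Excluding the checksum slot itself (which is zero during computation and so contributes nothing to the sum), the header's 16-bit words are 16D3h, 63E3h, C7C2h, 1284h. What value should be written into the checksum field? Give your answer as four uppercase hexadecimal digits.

AB02

One's-complement addition (fold any carry out of bit 15 back into bit 0):
  0x16D3 + 0x63E3 = 0x07AB6
  0x7AB6 + 0xC7C2 = 0x14278 → wrap carry → 0x4279
  0x4279 + 0x1284 = 0x054FD
One's-complement sum = 0x54FD.
Checksum = ~0x54FD & 0xFFFF = 0xAB02.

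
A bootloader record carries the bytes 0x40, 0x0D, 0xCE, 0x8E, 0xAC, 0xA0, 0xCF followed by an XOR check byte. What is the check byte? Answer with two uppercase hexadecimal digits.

CE

XOR the bytes together:
  start with 0x40
  0x40 ⊕ 0x0D = 0x4D
  0x4D ⊕ 0xCE = 0x83
  0x83 ⊕ 0x8E = 0x0D
  0x0D ⊕ 0xAC = 0xA1
  0xA1 ⊕ 0xA0 = 0x01
  0x01 ⊕ 0xCF = 0xCE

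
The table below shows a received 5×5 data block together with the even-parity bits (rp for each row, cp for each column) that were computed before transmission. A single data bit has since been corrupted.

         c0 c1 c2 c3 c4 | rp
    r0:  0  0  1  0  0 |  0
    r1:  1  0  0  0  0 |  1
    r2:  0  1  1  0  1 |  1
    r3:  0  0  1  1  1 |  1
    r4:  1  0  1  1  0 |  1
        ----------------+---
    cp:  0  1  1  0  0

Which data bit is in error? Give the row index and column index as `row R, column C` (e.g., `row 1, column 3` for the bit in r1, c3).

row 0, column 2

Recompute each row's even parity and compare to rp:
  r0: data parity 1, sent rp 0 → mismatch
  r1: data parity 1, sent rp 1 → ok
  r2: data parity 1, sent rp 1 → ok
  r3: data parity 1, sent rp 1 → ok
  r4: data parity 1, sent rp 1 → ok
Recompute each column's even parity and compare to cp:
  c0: data parity 0, sent cp 0 → ok
  c1: data parity 1, sent cp 1 → ok
  c2: data parity 0, sent cp 1 → mismatch
  c3: data parity 0, sent cp 0 → ok
  c4: data parity 0, sent cp 0 → ok
Exactly one row (r0) and one column (c2) fail → the flipped bit is at their intersection.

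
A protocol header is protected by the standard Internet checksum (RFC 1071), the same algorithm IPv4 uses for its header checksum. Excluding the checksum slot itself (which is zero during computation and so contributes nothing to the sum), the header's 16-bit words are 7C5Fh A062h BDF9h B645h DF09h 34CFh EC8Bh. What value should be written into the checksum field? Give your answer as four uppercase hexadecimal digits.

6E99

One's-complement addition (fold any carry out of bit 15 back into bit 0):
  0x7C5F + 0xA062 = 0x11CC1 → wrap carry → 0x1CC2
  0x1CC2 + 0xBDF9 = 0x0DABB
  0xDABB + 0xB645 = 0x19100 → wrap carry → 0x9101
  0x9101 + 0xDF09 = 0x1700A → wrap carry → 0x700B
  0x700B + 0x34CF = 0x0A4DA
  0xA4DA + 0xEC8B = 0x19165 → wrap carry → 0x9166
One's-complement sum = 0x9166.
Checksum = ~0x9166 & 0xFFFF = 0x6E99.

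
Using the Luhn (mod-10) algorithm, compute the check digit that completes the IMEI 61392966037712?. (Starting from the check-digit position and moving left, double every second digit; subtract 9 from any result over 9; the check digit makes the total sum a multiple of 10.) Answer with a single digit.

7

Partial digits right→left: 2 1 7 7 3 0 6 6 9 2 9 3 1 6
Double every second digit counting from the check-digit position (so the 1st, 3rd, 5th, ... of the partial from the right).
  doubled (with −9 where >9): 4 5 6 3 9 9 2 → sum 38
  kept as-is: 1 7 0 6 2 3 6 → sum 25
Total = 38 + 25 = 63.
Check digit = (10 − (63 mod 10)) mod 10 = 7.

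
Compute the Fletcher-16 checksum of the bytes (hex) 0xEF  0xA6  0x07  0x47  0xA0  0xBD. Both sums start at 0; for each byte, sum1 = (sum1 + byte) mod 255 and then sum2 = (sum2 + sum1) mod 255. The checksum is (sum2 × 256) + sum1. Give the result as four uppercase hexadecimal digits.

Running sums (mod 255):
  after byte 0 (0xEF): sum1=239, sum2=239
  after byte 1 (0xA6): sum1=150, sum2=134
  after byte 2 (0x07): sum1=157, sum2=36
  after byte 3 (0x47): sum1=228, sum2=9
  after byte 4 (0xA0): sum1=133, sum2=142
  after byte 5 (0xBD): sum1=67, sum2=209
Checksum = sum2·256 + sum1 = 209·256 + 67 = 53571 = 0xD143.

D143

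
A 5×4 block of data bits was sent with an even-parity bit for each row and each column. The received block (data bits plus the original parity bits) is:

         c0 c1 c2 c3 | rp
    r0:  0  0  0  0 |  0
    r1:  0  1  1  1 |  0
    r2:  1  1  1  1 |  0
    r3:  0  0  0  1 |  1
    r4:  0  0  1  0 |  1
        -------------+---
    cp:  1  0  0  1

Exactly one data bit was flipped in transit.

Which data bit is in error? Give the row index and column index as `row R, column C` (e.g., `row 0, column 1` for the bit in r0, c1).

Recompute each row's even parity and compare to rp:
  r0: data parity 0, sent rp 0 → ok
  r1: data parity 1, sent rp 0 → mismatch
  r2: data parity 0, sent rp 0 → ok
  r3: data parity 1, sent rp 1 → ok
  r4: data parity 1, sent rp 1 → ok
Recompute each column's even parity and compare to cp:
  c0: data parity 1, sent cp 1 → ok
  c1: data parity 0, sent cp 0 → ok
  c2: data parity 1, sent cp 0 → mismatch
  c3: data parity 1, sent cp 1 → ok
Exactly one row (r1) and one column (c2) fail → the flipped bit is at their intersection.

row 1, column 2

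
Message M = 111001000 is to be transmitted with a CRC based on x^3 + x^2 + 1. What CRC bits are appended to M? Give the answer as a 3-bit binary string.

Append 3 zeros: 111001000000. Divide by 1101 (XOR where the leading bit is 1):
  pos 0: 1110 XOR 1101 = 0011
  pos 2: 1101 XOR 1101 = 0000
Remainder (last 3 bits) = 000. This is the CRC / FCS.

000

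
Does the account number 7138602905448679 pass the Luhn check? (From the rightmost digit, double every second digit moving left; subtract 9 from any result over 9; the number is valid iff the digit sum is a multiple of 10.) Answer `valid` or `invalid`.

From the right, keep odd positions and double even positions (subtract 9 from any doubled value over 9):
  doubled (positions 2,4,...): 5 7 8 0 4 3 6 5 → sum 38
  kept (positions 1,3,...): 9 6 4 5 9 0 8 1 → sum 42
Total = 80.
80 mod 10 = 0, so the number is valid.

valid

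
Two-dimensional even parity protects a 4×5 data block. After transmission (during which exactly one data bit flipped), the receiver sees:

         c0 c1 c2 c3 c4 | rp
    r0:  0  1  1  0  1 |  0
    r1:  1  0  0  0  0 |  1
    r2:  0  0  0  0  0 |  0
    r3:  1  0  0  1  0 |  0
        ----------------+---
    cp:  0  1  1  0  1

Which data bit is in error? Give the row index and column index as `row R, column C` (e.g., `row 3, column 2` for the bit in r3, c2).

Recompute each row's even parity and compare to rp:
  r0: data parity 1, sent rp 0 → mismatch
  r1: data parity 1, sent rp 1 → ok
  r2: data parity 0, sent rp 0 → ok
  r3: data parity 0, sent rp 0 → ok
Recompute each column's even parity and compare to cp:
  c0: data parity 0, sent cp 0 → ok
  c1: data parity 1, sent cp 1 → ok
  c2: data parity 1, sent cp 1 → ok
  c3: data parity 1, sent cp 0 → mismatch
  c4: data parity 1, sent cp 1 → ok
Exactly one row (r0) and one column (c3) fail → the flipped bit is at their intersection.

row 0, column 3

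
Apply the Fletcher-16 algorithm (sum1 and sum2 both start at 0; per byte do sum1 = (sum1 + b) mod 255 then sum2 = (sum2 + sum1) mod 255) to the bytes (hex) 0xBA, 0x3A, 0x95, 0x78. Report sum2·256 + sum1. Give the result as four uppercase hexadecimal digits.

3D03

Running sums (mod 255):
  after byte 0 (0xBA): sum1=186, sum2=186
  after byte 1 (0x3A): sum1=244, sum2=175
  after byte 2 (0x95): sum1=138, sum2=58
  after byte 3 (0x78): sum1=3, sum2=61
Checksum = sum2·256 + sum1 = 61·256 + 3 = 15619 = 0x3D03.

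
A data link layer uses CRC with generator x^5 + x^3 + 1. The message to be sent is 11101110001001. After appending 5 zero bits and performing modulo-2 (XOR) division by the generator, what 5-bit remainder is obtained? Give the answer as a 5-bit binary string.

10110

Append 5 zeros: 1110111000100100000. Divide by 101001 (XOR where the leading bit is 1):
  pos 0: 111011 XOR 101001 = 010010
  pos 1: 100101 XOR 101001 = 001100
  pos 3: 110000 XOR 101001 = 011001
  pos 4: 110010 XOR 101001 = 011011
  pos 5: 110111 XOR 101001 = 011110
  pos 6: 111100 XOR 101001 = 010101
  pos 7: 101010 XOR 101001 = 000011
  pos 11: 111000 XOR 101001 = 010001
  pos 12: 100010 XOR 101001 = 001011
Remainder (last 5 bits) = 10110. This is the CRC / FCS.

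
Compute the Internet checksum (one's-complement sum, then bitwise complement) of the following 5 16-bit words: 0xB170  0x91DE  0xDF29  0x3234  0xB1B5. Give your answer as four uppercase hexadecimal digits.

F99C

One's-complement addition (fold any carry out of bit 15 back into bit 0):
  0xB170 + 0x91DE = 0x1434E → wrap carry → 0x434F
  0x434F + 0xDF29 = 0x12278 → wrap carry → 0x2279
  0x2279 + 0x3234 = 0x054AD
  0x54AD + 0xB1B5 = 0x10662 → wrap carry → 0x0663
One's-complement sum = 0x0663.
Checksum = ~0x0663 & 0xFFFF = 0xF99C.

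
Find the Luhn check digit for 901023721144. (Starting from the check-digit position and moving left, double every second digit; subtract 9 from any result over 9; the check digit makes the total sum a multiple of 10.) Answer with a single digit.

6

Partial digits right→left: 4 4 1 1 2 7 3 2 0 1 0 9
Double every second digit counting from the check-digit position (so the 1st, 3rd, 5th, ... of the partial from the right).
  doubled (with −9 where >9): 8 2 4 6 0 0 → sum 20
  kept as-is: 4 1 7 2 1 9 → sum 24
Total = 20 + 24 = 44.
Check digit = (10 − (44 mod 10)) mod 10 = 6.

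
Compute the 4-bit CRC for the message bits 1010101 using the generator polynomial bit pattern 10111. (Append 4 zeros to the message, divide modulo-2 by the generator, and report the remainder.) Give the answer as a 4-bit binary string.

Append 4 zeros: 10101010000. Divide by 10111 (XOR where the leading bit is 1):
  pos 0: 10101 XOR 10111 = 00010
  pos 3: 10010 XOR 10111 = 00101
  pos 5: 10100 XOR 10111 = 00011
Remainder (last 4 bits) = 0110. This is the CRC / FCS.

0110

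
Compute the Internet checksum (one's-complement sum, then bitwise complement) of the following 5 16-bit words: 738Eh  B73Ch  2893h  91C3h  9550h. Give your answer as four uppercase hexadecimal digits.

One's-complement addition (fold any carry out of bit 15 back into bit 0):
  0x738E + 0xB73C = 0x12ACA → wrap carry → 0x2ACB
  0x2ACB + 0x2893 = 0x0535E
  0x535E + 0x91C3 = 0x0E521
  0xE521 + 0x9550 = 0x17A71 → wrap carry → 0x7A72
One's-complement sum = 0x7A72.
Checksum = ~0x7A72 & 0xFFFF = 0x858D.

858D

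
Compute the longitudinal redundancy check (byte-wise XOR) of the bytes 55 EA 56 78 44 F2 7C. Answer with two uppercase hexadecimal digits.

XOR the bytes together:
  start with 0x55
  0x55 ⊕ 0xEA = 0xBF
  0xBF ⊕ 0x56 = 0xE9
  0xE9 ⊕ 0x78 = 0x91
  0x91 ⊕ 0x44 = 0xD5
  0xD5 ⊕ 0xF2 = 0x27
  0x27 ⊕ 0x7C = 0x5B

5B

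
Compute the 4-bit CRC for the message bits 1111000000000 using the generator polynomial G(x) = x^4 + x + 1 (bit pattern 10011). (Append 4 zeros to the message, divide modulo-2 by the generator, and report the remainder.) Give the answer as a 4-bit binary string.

0111

Append 4 zeros: 11110000000000000. Divide by 10011 (XOR where the leading bit is 1):
  pos 0: 11110 XOR 10011 = 01101
  pos 1: 11010 XOR 10011 = 01001
  pos 2: 10010 XOR 10011 = 00001
  pos 6: 10000 XOR 10011 = 00011
  pos 9: 11000 XOR 10011 = 01011
  pos 10: 10110 XOR 10011 = 00101
  pos 12: 10100 XOR 10011 = 00111
Remainder (last 4 bits) = 0111. This is the CRC / FCS.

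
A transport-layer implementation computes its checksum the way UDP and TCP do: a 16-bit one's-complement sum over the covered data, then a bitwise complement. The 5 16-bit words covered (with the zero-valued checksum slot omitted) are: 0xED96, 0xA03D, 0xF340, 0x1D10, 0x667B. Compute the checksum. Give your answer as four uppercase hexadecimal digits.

One's-complement addition (fold any carry out of bit 15 back into bit 0):
  0xED96 + 0xA03D = 0x18DD3 → wrap carry → 0x8DD4
  0x8DD4 + 0xF340 = 0x18114 → wrap carry → 0x8115
  0x8115 + 0x1D10 = 0x09E25
  0x9E25 + 0x667B = 0x104A0 → wrap carry → 0x04A1
One's-complement sum = 0x04A1.
Checksum = ~0x04A1 & 0xFFFF = 0xFB5E.

FB5E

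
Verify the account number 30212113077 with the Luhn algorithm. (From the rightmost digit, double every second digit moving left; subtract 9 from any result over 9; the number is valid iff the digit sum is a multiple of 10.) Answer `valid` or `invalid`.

From the right, keep odd positions and double even positions (subtract 9 from any doubled value over 9):
  doubled (positions 2,4,...): 5 6 2 2 0 → sum 15
  kept (positions 1,3,...): 7 0 1 2 2 3 → sum 15
Total = 30.
30 mod 10 = 0, so the number is valid.

valid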